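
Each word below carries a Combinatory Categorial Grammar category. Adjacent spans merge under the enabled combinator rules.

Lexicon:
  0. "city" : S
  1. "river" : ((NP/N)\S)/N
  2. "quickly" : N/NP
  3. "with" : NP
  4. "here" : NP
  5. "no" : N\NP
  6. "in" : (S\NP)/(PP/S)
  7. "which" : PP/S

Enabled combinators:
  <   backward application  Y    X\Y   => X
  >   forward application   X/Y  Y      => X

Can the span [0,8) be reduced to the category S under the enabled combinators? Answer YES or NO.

YES

[0,8] S   <
  [0,6] NP   >
    [0,4] NP/N   <
      [0,1] "city" : S
      [1,4] (NP/N)\S   >
        [1,2] "river" : ((NP/N)\S)/N
        [2,4] N   >
          [2,3] "quickly" : N/NP
          [3,4] "with" : NP
    [4,6] N   <
      [4,5] "here" : NP
      [5,6] "no" : N\NP
  [6,8] S\NP   >
    [6,7] "in" : (S\NP)/(PP/S)
    [7,8] "which" : PP/S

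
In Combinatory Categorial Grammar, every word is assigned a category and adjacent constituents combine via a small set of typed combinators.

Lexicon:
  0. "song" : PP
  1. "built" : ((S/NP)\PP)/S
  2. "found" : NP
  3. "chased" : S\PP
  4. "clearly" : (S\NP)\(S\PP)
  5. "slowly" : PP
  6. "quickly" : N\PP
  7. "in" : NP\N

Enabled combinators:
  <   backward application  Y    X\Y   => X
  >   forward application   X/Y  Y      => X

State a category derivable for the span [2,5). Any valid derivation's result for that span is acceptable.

[0,8] S   >
  [0,5] S/NP   <
    [0,1] "song" : PP
    [1,5] (S/NP)\PP   >
      [1,2] "built" : ((S/NP)\PP)/S
      [2,5] S   <
        [2,3] "found" : NP
        [3,5] S\NP   <
          [3,4] "chased" : S\PP
          [4,5] "clearly" : (S\NP)\(S\PP)
  [5,8] NP   <
    [5,7] N   <
      [5,6] "slowly" : PP
      [6,7] "quickly" : N\PP
    [7,8] "in" : NP\N

S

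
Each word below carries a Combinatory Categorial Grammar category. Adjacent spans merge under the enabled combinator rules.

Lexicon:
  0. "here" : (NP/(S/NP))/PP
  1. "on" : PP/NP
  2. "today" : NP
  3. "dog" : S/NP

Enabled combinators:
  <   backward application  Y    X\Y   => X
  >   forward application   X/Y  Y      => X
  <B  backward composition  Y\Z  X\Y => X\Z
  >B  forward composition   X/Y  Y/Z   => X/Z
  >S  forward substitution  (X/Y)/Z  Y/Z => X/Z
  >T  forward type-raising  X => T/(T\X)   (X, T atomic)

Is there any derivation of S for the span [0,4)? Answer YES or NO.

(NP/(S/NP))/PP PP/NP NP S/NP
CKY chart[0,4] = {N/(N\NP), NP, NP/(NP\NP), PP/(PP\NP), S/(S\NP)}; S ∉ chart

NO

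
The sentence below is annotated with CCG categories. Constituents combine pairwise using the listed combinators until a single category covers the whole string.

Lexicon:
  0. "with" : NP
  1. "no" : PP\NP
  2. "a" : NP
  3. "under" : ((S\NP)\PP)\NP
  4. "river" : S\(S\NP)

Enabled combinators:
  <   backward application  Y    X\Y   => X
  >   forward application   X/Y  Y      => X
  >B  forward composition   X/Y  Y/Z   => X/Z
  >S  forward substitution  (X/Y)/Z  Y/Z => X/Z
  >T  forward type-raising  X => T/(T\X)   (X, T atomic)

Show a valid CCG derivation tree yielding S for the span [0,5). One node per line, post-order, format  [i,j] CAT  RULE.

[0,5] S   <
  [0,4] S\NP   <
    [0,2] PP   >
      [0,1] PP/(PP\NP)   >T
        [0,1] "with" : NP
      [1,2] "no" : PP\NP
    [2,4] (S\NP)\PP   <
      [2,3] "a" : NP
      [3,4] "under" : ((S\NP)\PP)\NP
  [4,5] "river" : S\(S\NP)

[0,1] NP  lex  "with"
[0,1] PP/(PP\NP)  >T
[1,2] PP\NP  lex  "no"
[0,2] PP  >  k=1
[2,3] NP  lex  "a"
[3,4] ((S\NP)\PP)\NP  lex  "under"
[2,4] (S\NP)\PP  <  k=3
[0,4] S\NP  <  k=2
[4,5] S\(S\NP)  lex  "river"
[0,5] S  <  k=4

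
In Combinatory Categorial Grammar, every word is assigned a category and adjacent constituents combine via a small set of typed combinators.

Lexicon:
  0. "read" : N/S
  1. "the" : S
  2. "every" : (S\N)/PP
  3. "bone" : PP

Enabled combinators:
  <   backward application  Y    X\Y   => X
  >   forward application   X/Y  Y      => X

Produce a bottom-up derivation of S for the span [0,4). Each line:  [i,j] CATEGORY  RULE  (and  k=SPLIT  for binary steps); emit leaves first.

[0,4] S   <
  [0,2] N   >
    [0,1] "read" : N/S
    [1,2] "the" : S
  [2,4] S\N   >
    [2,3] "every" : (S\N)/PP
    [3,4] "bone" : PP

[0,1] N/S  lex  "read"
[1,2] S  lex  "the"
[0,2] N  >  k=1
[2,3] (S\N)/PP  lex  "every"
[3,4] PP  lex  "bone"
[2,4] S\N  >  k=3
[0,4] S  <  k=2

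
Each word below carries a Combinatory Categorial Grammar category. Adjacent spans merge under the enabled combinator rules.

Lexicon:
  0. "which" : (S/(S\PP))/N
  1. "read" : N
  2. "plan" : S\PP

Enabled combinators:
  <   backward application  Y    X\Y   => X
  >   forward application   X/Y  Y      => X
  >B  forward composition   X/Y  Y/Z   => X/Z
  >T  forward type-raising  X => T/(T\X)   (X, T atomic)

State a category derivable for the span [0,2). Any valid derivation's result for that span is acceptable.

[0,3] S   >
  [0,2] S/(S\PP)   >
    [0,1] "which" : (S/(S\PP))/N
    [1,2] "read" : N
  [2,3] "plan" : S\PP

S/(S\PP)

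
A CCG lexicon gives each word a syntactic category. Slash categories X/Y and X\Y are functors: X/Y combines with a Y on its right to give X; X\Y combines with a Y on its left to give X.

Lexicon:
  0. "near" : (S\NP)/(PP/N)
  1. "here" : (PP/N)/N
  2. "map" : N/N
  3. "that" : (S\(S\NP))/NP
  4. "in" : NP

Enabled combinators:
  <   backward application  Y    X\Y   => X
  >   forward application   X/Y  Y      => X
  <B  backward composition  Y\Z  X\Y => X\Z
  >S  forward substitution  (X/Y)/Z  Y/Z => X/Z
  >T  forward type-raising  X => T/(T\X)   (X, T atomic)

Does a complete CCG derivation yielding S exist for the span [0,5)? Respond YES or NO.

YES

[0,5] S   <
  [0,3] S\NP   >
    [0,1] "near" : (S\NP)/(PP/N)
    [1,3] PP/N   >S
      [1,2] "here" : (PP/N)/N
      [2,3] "map" : N/N
  [3,5] S\(S\NP)   >
    [3,4] "that" : (S\(S\NP))/NP
    [4,5] "in" : NP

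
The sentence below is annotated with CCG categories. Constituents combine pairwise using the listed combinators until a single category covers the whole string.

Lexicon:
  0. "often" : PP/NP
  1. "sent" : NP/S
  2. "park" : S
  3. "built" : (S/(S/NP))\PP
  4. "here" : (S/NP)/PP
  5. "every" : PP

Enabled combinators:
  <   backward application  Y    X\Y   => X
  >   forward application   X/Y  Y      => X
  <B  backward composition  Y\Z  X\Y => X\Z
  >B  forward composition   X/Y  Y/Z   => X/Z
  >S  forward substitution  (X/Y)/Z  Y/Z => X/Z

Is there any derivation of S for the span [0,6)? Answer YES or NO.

YES

[0,6] S   >
  [0,4] S/(S/NP)   <
    [0,3] PP   >
      [0,1] "often" : PP/NP
      [1,3] NP   >
        [1,2] "sent" : NP/S
        [2,3] "park" : S
    [3,4] "built" : (S/(S/NP))\PP
  [4,6] S/NP   >
    [4,5] "here" : (S/NP)/PP
    [5,6] "every" : PP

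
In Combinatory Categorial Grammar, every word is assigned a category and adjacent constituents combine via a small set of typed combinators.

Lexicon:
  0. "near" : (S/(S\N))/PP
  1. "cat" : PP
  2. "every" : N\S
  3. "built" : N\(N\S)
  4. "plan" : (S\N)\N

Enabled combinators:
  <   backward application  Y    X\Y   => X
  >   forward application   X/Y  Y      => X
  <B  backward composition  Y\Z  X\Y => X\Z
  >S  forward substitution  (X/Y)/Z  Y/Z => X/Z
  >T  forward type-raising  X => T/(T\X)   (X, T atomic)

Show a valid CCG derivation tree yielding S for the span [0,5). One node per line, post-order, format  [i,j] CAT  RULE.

[0,5] S   >
  [0,2] S/(S\N)   >
    [0,1] "near" : (S/(S\N))/PP
    [1,2] "cat" : PP
  [2,5] S\N   <
    [2,4] N   <
      [2,3] "every" : N\S
      [3,4] "built" : N\(N\S)
    [4,5] "plan" : (S\N)\N

[0,1] (S/(S\N))/PP  lex  "near"
[1,2] PP  lex  "cat"
[0,2] S/(S\N)  >  k=1
[2,3] N\S  lex  "every"
[3,4] N\(N\S)  lex  "built"
[2,4] N  <  k=3
[4,5] (S\N)\N  lex  "plan"
[2,5] S\N  <  k=4
[0,5] S  >  k=2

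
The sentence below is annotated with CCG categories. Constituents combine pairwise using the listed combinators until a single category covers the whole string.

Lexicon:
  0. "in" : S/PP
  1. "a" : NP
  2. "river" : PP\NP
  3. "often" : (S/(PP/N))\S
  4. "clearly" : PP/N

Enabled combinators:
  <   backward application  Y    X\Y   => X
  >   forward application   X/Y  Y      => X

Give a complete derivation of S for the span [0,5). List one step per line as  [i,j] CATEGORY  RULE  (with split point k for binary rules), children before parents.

[0,1] S/PP  lex  "in"
[1,2] NP  lex  "a"
[2,3] PP\NP  lex  "river"
[1,3] PP  <  k=2
[0,3] S  >  k=1
[3,4] (S/(PP/N))\S  lex  "often"
[0,4] S/(PP/N)  <  k=3
[4,5] PP/N  lex  "clearly"
[0,5] S  >  k=4

[0,5] S   >
  [0,4] S/(PP/N)   <
    [0,3] S   >
      [0,1] "in" : S/PP
      [1,3] PP   <
        [1,2] "a" : NP
        [2,3] "river" : PP\NP
    [3,4] "often" : (S/(PP/N))\S
  [4,5] "clearly" : PP/N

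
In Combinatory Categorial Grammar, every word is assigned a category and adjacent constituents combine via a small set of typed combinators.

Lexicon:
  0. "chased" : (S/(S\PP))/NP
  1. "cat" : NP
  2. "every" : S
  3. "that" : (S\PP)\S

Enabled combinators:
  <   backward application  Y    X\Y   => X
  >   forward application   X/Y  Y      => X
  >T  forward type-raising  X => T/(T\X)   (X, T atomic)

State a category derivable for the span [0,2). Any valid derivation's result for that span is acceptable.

S/(S\PP)

[0,4] S   >
  [0,2] S/(S\PP)   >
    [0,1] "chased" : (S/(S\PP))/NP
    [1,2] "cat" : NP
  [2,4] S\PP   <
    [2,3] "every" : S
    [3,4] "that" : (S\PP)\S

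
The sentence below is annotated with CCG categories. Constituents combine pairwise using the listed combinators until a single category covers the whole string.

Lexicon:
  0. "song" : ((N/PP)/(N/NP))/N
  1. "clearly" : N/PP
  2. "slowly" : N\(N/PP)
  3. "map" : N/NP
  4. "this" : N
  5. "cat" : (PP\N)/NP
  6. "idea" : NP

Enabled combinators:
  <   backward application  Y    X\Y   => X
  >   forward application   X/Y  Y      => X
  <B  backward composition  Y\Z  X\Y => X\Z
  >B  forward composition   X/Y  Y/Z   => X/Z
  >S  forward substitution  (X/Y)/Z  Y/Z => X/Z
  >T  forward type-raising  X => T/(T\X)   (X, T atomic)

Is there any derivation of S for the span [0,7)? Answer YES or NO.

NO

((N/PP)/(N/NP))/N N/PP N\(N/PP) N/NP N (PP\N)/NP NP
CKY chart[0,7] = {N, N/(NP\NP), N/(N\N), N/(PP\PP), NP/(NP\N), PP/(PP\N), S/(S\N)}; S ∉ chart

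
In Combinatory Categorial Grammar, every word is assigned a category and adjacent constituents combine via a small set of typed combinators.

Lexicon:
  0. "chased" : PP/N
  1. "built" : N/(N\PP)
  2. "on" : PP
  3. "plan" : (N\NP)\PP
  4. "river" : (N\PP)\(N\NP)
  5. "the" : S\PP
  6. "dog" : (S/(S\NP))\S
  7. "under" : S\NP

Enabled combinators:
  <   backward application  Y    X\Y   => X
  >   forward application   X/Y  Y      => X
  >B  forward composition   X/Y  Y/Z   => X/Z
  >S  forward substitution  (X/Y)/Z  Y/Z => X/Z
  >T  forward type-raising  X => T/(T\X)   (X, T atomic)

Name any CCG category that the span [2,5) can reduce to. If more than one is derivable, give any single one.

[0,8] S   >
  [0,7] S/(S\NP)   <
    [0,6] S   <
      [0,5] PP   >
        [0,1] "chased" : PP/N
        [1,5] N   >
          [1,2] "built" : N/(N\PP)
          [2,5] N\PP   <
            [2,4] N\NP   <
              [2,3] "on" : PP
              [3,4] "plan" : (N\NP)\PP
            [4,5] "river" : (N\PP)\(N\NP)
      [5,6] "the" : S\PP
    [6,7] "dog" : (S/(S\NP))\S
  [7,8] "under" : S\NP

N\PP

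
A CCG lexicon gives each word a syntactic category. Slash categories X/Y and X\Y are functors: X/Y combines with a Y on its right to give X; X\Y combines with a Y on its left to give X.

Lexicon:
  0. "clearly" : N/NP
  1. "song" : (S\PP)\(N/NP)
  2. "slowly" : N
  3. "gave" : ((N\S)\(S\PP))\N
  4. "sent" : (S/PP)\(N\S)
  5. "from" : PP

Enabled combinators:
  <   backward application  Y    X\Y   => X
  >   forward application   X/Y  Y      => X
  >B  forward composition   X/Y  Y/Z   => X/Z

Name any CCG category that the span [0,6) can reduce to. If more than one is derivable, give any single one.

[0,6] S   >
  [0,5] S/PP   <
    [0,4] N\S   <
      [0,2] S\PP   <
        [0,1] "clearly" : N/NP
        [1,2] "song" : (S\PP)\(N/NP)
      [2,4] (N\S)\(S\PP)   <
        [2,3] "slowly" : N
        [3,4] "gave" : ((N\S)\(S\PP))\N
    [4,5] "sent" : (S/PP)\(N\S)
  [5,6] "from" : PP

S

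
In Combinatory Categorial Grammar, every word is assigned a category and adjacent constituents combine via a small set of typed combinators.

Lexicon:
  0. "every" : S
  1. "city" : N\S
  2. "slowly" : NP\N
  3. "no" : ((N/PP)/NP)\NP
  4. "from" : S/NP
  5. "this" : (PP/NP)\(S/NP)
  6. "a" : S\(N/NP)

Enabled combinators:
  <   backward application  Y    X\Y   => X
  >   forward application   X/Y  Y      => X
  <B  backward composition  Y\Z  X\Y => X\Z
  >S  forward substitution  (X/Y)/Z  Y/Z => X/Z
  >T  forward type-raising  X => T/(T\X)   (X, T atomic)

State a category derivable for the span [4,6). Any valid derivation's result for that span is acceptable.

PP/NP

[0,7] S   <
  [0,6] N/NP   >S
    [0,4] (N/PP)/NP   <
      [0,3] NP   >
        [0,1] NP/(NP\S)   >T
          [0,1] "every" : S
        [1,3] NP\S   <B
          [1,2] "city" : N\S
          [2,3] "slowly" : NP\N
      [3,4] "no" : ((N/PP)/NP)\NP
    [4,6] PP/NP   <
      [4,5] "from" : S/NP
      [5,6] "this" : (PP/NP)\(S/NP)
  [6,7] "a" : S\(N/NP)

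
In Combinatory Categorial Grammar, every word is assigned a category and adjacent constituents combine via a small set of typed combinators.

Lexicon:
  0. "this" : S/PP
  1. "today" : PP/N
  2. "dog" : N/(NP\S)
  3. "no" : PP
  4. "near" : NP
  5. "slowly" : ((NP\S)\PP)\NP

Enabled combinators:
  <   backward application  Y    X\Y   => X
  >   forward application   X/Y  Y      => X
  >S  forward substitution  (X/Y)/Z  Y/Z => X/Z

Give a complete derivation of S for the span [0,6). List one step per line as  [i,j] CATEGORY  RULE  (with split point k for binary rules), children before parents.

[0,1] S/PP  lex  "this"
[1,2] PP/N  lex  "today"
[2,3] N/(NP\S)  lex  "dog"
[3,4] PP  lex  "no"
[4,5] NP  lex  "near"
[5,6] ((NP\S)\PP)\NP  lex  "slowly"
[4,6] (NP\S)\PP  <  k=5
[3,6] NP\S  <  k=4
[2,6] N  >  k=3
[1,6] PP  >  k=2
[0,6] S  >  k=1

[0,6] S   >
  [0,1] "this" : S/PP
  [1,6] PP   >
    [1,2] "today" : PP/N
    [2,6] N   >
      [2,3] "dog" : N/(NP\S)
      [3,6] NP\S   <
        [3,4] "no" : PP
        [4,6] (NP\S)\PP   <
          [4,5] "near" : NP
          [5,6] "slowly" : ((NP\S)\PP)\NP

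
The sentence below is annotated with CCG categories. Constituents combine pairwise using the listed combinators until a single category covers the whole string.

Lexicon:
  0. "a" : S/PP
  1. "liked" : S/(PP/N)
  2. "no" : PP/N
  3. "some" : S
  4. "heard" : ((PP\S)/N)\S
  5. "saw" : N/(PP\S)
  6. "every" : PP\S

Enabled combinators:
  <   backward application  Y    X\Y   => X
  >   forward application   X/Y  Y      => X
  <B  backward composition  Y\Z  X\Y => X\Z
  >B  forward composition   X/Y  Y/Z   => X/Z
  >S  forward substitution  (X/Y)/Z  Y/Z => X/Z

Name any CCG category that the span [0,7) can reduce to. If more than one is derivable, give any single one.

[0,7] S   >
  [0,1] "a" : S/PP
  [1,7] PP   <
    [1,3] S   >
      [1,2] "liked" : S/(PP/N)
      [2,3] "no" : PP/N
    [3,7] PP\S   >
      [3,5] (PP\S)/N   <
        [3,4] "some" : S
        [4,5] "heard" : ((PP\S)/N)\S
      [5,7] N   >
        [5,6] "saw" : N/(PP\S)
        [6,7] "every" : PP\S

S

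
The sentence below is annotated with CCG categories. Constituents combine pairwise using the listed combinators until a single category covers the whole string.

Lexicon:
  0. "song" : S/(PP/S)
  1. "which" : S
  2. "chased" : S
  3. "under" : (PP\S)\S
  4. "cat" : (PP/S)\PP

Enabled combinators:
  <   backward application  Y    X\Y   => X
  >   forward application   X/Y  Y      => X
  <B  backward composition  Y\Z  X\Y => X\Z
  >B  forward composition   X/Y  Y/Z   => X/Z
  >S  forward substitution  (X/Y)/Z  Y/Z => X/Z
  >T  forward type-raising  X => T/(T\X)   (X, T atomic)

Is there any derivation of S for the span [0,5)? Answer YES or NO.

[0,5] S   >
  [0,1] "song" : S/(PP/S)
  [1,5] PP/S   <
    [1,4] PP   <
      [1,2] "which" : S
      [2,4] PP\S   <
        [2,3] "chased" : S
        [3,4] "under" : (PP\S)\S
    [4,5] "cat" : (PP/S)\PP

YES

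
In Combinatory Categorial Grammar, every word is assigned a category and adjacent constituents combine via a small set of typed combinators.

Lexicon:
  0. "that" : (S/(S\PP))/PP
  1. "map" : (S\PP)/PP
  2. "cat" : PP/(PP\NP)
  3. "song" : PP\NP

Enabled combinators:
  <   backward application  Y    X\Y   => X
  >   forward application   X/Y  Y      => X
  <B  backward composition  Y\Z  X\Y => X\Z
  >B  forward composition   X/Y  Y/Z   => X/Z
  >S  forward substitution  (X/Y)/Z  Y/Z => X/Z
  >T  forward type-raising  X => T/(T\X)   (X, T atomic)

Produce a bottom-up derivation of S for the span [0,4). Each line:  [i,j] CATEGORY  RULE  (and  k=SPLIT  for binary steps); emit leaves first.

[0,4] S   >
  [0,2] S/PP   >S
    [0,1] "that" : (S/(S\PP))/PP
    [1,2] "map" : (S\PP)/PP
  [2,4] PP   >
    [2,3] "cat" : PP/(PP\NP)
    [3,4] "song" : PP\NP

[0,1] (S/(S\PP))/PP  lex  "that"
[1,2] (S\PP)/PP  lex  "map"
[0,2] S/PP  >S  k=1
[2,3] PP/(PP\NP)  lex  "cat"
[3,4] PP\NP  lex  "song"
[2,4] PP  >  k=3
[0,4] S  >  k=2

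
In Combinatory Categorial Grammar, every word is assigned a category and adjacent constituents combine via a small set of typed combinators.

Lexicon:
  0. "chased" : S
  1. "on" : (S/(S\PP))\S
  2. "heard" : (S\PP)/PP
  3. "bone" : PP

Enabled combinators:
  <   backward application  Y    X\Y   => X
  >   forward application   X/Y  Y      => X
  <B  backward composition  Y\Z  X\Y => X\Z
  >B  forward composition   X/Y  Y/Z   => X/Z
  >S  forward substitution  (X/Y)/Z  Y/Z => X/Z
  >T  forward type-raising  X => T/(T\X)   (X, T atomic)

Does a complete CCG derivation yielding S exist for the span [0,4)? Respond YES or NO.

[0,4] S   >
  [0,2] S/(S\PP)   <
    [0,1] "chased" : S
    [1,2] "on" : (S/(S\PP))\S
  [2,4] S\PP   >
    [2,3] "heard" : (S\PP)/PP
    [3,4] "bone" : PP

YES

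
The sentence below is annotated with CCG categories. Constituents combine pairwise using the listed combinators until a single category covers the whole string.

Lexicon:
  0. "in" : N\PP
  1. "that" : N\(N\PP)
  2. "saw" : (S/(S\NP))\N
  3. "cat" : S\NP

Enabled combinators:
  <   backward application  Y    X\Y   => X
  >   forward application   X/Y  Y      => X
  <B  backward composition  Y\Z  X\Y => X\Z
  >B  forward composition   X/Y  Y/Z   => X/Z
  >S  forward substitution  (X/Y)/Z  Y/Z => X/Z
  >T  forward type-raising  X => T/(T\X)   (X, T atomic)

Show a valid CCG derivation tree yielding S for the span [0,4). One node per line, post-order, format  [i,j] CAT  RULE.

[0,1] N\PP  lex  "in"
[1,2] N\(N\PP)  lex  "that"
[0,2] N  <  k=1
[2,3] (S/(S\NP))\N  lex  "saw"
[0,3] S/(S\NP)  <  k=2
[3,4] S\NP  lex  "cat"
[0,4] S  >  k=3

[0,4] S   >
  [0,3] S/(S\NP)   <
    [0,2] N   <
      [0,1] "in" : N\PP
      [1,2] "that" : N\(N\PP)
    [2,3] "saw" : (S/(S\NP))\N
  [3,4] "cat" : S\NP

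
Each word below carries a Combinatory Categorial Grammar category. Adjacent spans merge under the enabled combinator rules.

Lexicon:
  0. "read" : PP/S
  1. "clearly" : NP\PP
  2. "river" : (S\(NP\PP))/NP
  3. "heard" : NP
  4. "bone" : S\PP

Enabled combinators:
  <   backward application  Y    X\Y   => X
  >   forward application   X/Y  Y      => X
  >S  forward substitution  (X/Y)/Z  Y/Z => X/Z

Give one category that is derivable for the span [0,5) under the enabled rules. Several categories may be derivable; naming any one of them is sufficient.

[0,5] S   <
  [0,4] PP   >
    [0,1] "read" : PP/S
    [1,4] S   <
      [1,2] "clearly" : NP\PP
      [2,4] S\(NP\PP)   >
        [2,3] "river" : (S\(NP\PP))/NP
        [3,4] "heard" : NP
  [4,5] "bone" : S\PP

S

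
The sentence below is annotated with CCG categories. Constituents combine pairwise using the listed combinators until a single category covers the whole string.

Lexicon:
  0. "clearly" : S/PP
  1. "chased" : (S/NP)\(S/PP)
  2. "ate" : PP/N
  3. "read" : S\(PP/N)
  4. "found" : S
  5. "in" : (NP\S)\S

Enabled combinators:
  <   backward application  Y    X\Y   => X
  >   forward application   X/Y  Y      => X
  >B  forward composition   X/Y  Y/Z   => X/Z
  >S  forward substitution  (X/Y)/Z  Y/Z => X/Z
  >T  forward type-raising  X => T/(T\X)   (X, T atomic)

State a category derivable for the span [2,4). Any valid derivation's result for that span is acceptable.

S

[0,6] S   >
  [0,2] S/NP   <
    [0,1] "clearly" : S/PP
    [1,2] "chased" : (S/NP)\(S/PP)
  [2,6] NP   <
    [2,4] S   <
      [2,3] "ate" : PP/N
      [3,4] "read" : S\(PP/N)
    [4,6] NP\S   <
      [4,5] "found" : S
      [5,6] "in" : (NP\S)\S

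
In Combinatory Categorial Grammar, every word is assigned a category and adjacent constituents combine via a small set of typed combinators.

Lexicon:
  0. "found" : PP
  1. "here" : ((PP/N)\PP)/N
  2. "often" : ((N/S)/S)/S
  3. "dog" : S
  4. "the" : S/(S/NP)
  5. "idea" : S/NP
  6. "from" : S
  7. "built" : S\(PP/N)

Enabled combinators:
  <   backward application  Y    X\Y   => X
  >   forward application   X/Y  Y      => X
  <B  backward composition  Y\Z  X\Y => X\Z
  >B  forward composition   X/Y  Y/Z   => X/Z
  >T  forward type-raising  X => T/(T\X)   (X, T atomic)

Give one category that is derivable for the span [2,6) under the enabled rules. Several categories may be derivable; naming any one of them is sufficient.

[0,8] S   <
  [0,7] PP/N   <
    [0,1] "found" : PP
    [1,7] (PP/N)\PP   >
      [1,2] "here" : ((PP/N)\PP)/N
      [2,7] N   >
        [2,6] N/S   >
          [2,4] (N/S)/S   >
            [2,3] "often" : ((N/S)/S)/S
            [3,4] "dog" : S
          [4,6] S   >
            [4,5] "the" : S/(S/NP)
            [5,6] "idea" : S/NP
        [6,7] "from" : S
  [7,8] "built" : S\(PP/N)

N/S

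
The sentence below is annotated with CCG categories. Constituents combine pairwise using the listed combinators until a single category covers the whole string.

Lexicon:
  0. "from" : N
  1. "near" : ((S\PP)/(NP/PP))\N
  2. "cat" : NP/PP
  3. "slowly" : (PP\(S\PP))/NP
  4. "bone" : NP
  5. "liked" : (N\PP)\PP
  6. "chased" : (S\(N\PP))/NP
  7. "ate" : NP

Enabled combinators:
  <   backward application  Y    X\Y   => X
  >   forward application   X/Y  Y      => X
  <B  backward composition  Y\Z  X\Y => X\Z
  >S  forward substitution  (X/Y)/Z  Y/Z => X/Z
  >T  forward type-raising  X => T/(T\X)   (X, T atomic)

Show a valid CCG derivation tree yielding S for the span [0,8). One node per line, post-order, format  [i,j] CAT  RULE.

[0,1] N  lex  "from"
[1,2] ((S\PP)/(NP/PP))\N  lex  "near"
[0,2] (S\PP)/(NP/PP)  <  k=1
[2,3] NP/PP  lex  "cat"
[0,3] S\PP  >  k=2
[3,4] (PP\(S\PP))/NP  lex  "slowly"
[4,5] NP  lex  "bone"
[3,5] PP\(S\PP)  >  k=4
[0,5] PP  <  k=3
[5,6] (N\PP)\PP  lex  "liked"
[6,7] (S\(N\PP))/NP  lex  "chased"
[7,8] NP  lex  "ate"
[6,8] S\(N\PP)  >  k=7
[5,8] S\PP  <B  k=6
[0,8] S  <  k=5

[0,8] S   <
  [0,5] PP   <
    [0,3] S\PP   >
      [0,2] (S\PP)/(NP/PP)   <
        [0,1] "from" : N
        [1,2] "near" : ((S\PP)/(NP/PP))\N
      [2,3] "cat" : NP/PP
    [3,5] PP\(S\PP)   >
      [3,4] "slowly" : (PP\(S\PP))/NP
      [4,5] "bone" : NP
  [5,8] S\PP   <B
    [5,6] "liked" : (N\PP)\PP
    [6,8] S\(N\PP)   >
      [6,7] "chased" : (S\(N\PP))/NP
      [7,8] "ate" : NP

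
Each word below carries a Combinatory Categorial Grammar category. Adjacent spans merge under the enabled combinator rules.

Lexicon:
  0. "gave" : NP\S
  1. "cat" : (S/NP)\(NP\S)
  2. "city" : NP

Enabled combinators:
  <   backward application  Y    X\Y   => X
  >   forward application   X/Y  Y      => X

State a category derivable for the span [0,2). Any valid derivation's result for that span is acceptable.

[0,3] S   >
  [0,2] S/NP   <
    [0,1] "gave" : NP\S
    [1,2] "cat" : (S/NP)\(NP\S)
  [2,3] "city" : NP

S/NP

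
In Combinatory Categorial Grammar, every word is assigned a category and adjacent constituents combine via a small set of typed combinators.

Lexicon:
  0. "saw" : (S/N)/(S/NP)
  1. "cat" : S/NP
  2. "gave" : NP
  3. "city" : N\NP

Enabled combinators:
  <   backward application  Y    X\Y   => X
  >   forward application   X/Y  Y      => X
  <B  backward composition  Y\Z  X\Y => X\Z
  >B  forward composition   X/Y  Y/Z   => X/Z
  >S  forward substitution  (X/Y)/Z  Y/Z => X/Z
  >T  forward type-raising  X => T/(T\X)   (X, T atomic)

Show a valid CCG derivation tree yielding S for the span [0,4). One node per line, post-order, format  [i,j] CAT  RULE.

[0,4] S   >
  [0,2] S/N   >
    [0,1] "saw" : (S/N)/(S/NP)
    [1,2] "cat" : S/NP
  [2,4] N   <
    [2,3] "gave" : NP
    [3,4] "city" : N\NP

[0,1] (S/N)/(S/NP)  lex  "saw"
[1,2] S/NP  lex  "cat"
[0,2] S/N  >  k=1
[2,3] NP  lex  "gave"
[3,4] N\NP  lex  "city"
[2,4] N  <  k=3
[0,4] S  >  k=2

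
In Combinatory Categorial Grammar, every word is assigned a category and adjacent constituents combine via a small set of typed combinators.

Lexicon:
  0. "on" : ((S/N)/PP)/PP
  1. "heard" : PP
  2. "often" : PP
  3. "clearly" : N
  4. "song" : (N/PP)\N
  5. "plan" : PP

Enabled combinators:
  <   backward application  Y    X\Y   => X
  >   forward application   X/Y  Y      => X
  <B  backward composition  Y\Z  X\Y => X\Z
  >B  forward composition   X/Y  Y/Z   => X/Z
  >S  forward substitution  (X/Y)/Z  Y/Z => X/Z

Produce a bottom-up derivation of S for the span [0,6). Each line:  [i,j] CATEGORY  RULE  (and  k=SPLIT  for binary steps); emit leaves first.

[0,6] S   >
  [0,3] S/N   >
    [0,2] (S/N)/PP   >
      [0,1] "on" : ((S/N)/PP)/PP
      [1,2] "heard" : PP
    [2,3] "often" : PP
  [3,6] N   >
    [3,5] N/PP   <
      [3,4] "clearly" : N
      [4,5] "song" : (N/PP)\N
    [5,6] "plan" : PP

[0,1] ((S/N)/PP)/PP  lex  "on"
[1,2] PP  lex  "heard"
[0,2] (S/N)/PP  >  k=1
[2,3] PP  lex  "often"
[0,3] S/N  >  k=2
[3,4] N  lex  "clearly"
[4,5] (N/PP)\N  lex  "song"
[3,5] N/PP  <  k=4
[5,6] PP  lex  "plan"
[3,6] N  >  k=5
[0,6] S  >  k=3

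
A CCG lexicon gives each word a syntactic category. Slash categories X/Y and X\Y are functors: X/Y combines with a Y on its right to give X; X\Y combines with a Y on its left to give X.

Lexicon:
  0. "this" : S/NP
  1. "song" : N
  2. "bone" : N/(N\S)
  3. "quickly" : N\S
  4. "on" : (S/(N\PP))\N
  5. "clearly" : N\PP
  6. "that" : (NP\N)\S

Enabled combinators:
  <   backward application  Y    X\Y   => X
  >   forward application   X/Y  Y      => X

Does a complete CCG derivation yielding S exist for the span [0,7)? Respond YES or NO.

YES

[0,7] S   >
  [0,1] "this" : S/NP
  [1,7] NP   <
    [1,2] "song" : N
    [2,7] NP\N   <
      [2,6] S   >
        [2,5] S/(N\PP)   <
          [2,4] N   >
            [2,3] "bone" : N/(N\S)
            [3,4] "quickly" : N\S
          [4,5] "on" : (S/(N\PP))\N
        [5,6] "clearly" : N\PP
      [6,7] "that" : (NP\N)\S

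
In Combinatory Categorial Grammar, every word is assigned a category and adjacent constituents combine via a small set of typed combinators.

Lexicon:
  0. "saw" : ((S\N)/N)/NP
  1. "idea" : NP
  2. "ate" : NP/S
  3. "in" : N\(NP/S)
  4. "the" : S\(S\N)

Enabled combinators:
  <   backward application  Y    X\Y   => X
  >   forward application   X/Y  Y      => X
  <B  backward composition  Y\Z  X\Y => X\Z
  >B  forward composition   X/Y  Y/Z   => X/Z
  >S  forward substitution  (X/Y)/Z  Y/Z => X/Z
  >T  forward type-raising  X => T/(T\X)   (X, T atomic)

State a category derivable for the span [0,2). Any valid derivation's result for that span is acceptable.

(S\N)/N

[0,5] S   <
  [0,4] S\N   >
    [0,2] (S\N)/N   >
      [0,1] "saw" : ((S\N)/N)/NP
      [1,2] "idea" : NP
    [2,4] N   <
      [2,3] "ate" : NP/S
      [3,4] "in" : N\(NP/S)
  [4,5] "the" : S\(S\N)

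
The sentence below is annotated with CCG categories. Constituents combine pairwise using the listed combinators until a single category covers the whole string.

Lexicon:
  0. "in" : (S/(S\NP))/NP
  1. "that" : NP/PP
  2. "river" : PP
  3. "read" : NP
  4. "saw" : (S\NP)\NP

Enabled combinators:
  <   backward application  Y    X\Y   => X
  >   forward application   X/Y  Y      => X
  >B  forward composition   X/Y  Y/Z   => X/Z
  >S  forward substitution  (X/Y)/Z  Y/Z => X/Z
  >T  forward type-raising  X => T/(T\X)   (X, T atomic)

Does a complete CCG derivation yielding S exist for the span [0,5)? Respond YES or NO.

YES

[0,5] S   >
  [0,3] S/(S\NP)   >
    [0,1] "in" : (S/(S\NP))/NP
    [1,3] NP   >
      [1,2] "that" : NP/PP
      [2,3] "river" : PP
  [3,5] S\NP   <
    [3,4] "read" : NP
    [4,5] "saw" : (S\NP)\NP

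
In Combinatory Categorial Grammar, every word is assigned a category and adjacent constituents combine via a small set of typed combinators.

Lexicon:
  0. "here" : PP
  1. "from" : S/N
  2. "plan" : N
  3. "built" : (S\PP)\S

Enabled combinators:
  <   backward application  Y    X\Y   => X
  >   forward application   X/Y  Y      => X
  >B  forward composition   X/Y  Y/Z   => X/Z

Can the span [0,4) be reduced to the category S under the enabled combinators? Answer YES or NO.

[0,4] S   <
  [0,1] "here" : PP
  [1,4] S\PP   <
    [1,3] S   >
      [1,2] "from" : S/N
      [2,3] "plan" : N
    [3,4] "built" : (S\PP)\S

YES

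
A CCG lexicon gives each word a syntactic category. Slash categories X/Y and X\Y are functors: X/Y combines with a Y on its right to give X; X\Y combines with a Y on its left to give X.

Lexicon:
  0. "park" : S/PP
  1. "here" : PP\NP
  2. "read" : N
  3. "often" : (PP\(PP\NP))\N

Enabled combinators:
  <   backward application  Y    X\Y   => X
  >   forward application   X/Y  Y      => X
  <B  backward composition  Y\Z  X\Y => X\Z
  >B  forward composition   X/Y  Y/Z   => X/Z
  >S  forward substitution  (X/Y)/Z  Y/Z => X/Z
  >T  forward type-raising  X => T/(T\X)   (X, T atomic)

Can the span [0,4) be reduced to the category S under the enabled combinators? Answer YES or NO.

[0,4] S   >
  [0,1] "park" : S/PP
  [1,4] PP   <
    [1,2] "here" : PP\NP
    [2,4] PP\(PP\NP)   <
      [2,3] "read" : N
      [3,4] "often" : (PP\(PP\NP))\N

YES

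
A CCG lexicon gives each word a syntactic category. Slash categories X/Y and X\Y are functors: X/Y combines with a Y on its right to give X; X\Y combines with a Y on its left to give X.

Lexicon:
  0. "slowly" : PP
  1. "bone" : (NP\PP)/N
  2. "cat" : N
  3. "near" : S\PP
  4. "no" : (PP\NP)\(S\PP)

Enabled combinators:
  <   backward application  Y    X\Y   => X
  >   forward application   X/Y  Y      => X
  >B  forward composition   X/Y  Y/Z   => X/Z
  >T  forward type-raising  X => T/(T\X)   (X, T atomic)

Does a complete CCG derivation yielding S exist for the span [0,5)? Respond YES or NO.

PP (NP\PP)/N N S\PP (PP\NP)\(S\PP)
CKY chart[0,5] = {N/(N\PP), NP/(NP\PP), PP, PP/(PP\PP), S/(S\PP)}; S ∉ chart

NO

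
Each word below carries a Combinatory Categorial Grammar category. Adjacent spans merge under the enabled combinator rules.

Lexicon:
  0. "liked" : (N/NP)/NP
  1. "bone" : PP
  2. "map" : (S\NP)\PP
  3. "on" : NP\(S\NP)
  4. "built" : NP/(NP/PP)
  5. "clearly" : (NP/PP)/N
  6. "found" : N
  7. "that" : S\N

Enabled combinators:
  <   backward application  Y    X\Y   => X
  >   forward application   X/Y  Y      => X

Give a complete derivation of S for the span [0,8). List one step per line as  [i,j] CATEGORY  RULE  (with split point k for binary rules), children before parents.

[0,8] S   <
  [0,7] N   >
    [0,4] N/NP   >
      [0,1] "liked" : (N/NP)/NP
      [1,4] NP   <
        [1,3] S\NP   <
          [1,2] "bone" : PP
          [2,3] "map" : (S\NP)\PP
        [3,4] "on" : NP\(S\NP)
    [4,7] NP   >
      [4,5] "built" : NP/(NP/PP)
      [5,7] NP/PP   >
        [5,6] "clearly" : (NP/PP)/N
        [6,7] "found" : N
  [7,8] "that" : S\N

[0,1] (N/NP)/NP  lex  "liked"
[1,2] PP  lex  "bone"
[2,3] (S\NP)\PP  lex  "map"
[1,3] S\NP  <  k=2
[3,4] NP\(S\NP)  lex  "on"
[1,4] NP  <  k=3
[0,4] N/NP  >  k=1
[4,5] NP/(NP/PP)  lex  "built"
[5,6] (NP/PP)/N  lex  "clearly"
[6,7] N  lex  "found"
[5,7] NP/PP  >  k=6
[4,7] NP  >  k=5
[0,7] N  >  k=4
[7,8] S\N  lex  "that"
[0,8] S  <  k=7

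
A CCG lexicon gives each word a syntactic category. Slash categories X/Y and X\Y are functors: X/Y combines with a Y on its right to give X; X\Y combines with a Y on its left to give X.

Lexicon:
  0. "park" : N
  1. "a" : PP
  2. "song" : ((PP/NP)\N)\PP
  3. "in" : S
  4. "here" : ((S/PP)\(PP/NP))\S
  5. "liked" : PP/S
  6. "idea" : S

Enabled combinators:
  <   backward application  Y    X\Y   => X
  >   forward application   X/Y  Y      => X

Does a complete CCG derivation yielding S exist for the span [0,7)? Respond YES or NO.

[0,7] S   >
  [0,5] S/PP   <
    [0,3] PP/NP   <
      [0,1] "park" : N
      [1,3] (PP/NP)\N   <
        [1,2] "a" : PP
        [2,3] "song" : ((PP/NP)\N)\PP
    [3,5] (S/PP)\(PP/NP)   <
      [3,4] "in" : S
      [4,5] "here" : ((S/PP)\(PP/NP))\S
  [5,7] PP   >
    [5,6] "liked" : PP/S
    [6,7] "idea" : S

YES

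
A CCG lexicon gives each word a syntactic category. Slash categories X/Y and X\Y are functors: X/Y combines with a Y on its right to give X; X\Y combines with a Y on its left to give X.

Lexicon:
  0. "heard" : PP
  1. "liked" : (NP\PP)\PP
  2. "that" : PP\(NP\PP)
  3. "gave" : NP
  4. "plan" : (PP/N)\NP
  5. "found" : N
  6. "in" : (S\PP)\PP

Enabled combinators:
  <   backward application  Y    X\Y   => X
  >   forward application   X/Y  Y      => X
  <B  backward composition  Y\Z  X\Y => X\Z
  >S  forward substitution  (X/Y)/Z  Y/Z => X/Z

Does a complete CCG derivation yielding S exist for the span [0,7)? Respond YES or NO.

[0,7] S   <
  [0,3] PP   <
    [0,2] NP\PP   <
      [0,1] "heard" : PP
      [1,2] "liked" : (NP\PP)\PP
    [2,3] "that" : PP\(NP\PP)
  [3,7] S\PP   <
    [3,6] PP   >
      [3,5] PP/N   <
        [3,4] "gave" : NP
        [4,5] "plan" : (PP/N)\NP
      [5,6] "found" : N
    [6,7] "in" : (S\PP)\PP

YES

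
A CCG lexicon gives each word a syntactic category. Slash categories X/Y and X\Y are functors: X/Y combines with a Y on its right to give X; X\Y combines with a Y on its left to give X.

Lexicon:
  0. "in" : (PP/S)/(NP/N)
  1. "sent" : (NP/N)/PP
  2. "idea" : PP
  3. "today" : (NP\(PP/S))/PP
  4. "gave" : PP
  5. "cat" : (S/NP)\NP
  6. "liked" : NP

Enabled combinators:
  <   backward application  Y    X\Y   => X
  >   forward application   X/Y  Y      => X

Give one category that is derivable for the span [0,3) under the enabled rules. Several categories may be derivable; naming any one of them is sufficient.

[0,7] S   >
  [0,6] S/NP   <
    [0,5] NP   <
      [0,3] PP/S   >
        [0,1] "in" : (PP/S)/(NP/N)
        [1,3] NP/N   >
          [1,2] "sent" : (NP/N)/PP
          [2,3] "idea" : PP
      [3,5] NP\(PP/S)   >
        [3,4] "today" : (NP\(PP/S))/PP
        [4,5] "gave" : PP
    [5,6] "cat" : (S/NP)\NP
  [6,7] "liked" : NP

PP/S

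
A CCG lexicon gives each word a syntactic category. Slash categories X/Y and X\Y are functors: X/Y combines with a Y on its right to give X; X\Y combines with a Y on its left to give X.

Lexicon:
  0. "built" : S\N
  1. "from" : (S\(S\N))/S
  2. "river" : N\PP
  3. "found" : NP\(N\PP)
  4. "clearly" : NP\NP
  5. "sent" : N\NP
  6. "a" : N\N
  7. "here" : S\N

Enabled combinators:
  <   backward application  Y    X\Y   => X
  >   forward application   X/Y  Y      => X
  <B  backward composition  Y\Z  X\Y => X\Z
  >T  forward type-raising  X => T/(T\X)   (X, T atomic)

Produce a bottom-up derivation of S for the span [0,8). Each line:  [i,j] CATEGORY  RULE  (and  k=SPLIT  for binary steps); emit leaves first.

[0,1] S\N  lex  "built"
[1,2] (S\(S\N))/S  lex  "from"
[2,3] N\PP  lex  "river"
[3,4] NP\(N\PP)  lex  "found"
[2,4] NP  <  k=3
[4,5] NP\NP  lex  "clearly"
[5,6] N\NP  lex  "sent"
[6,7] N\N  lex  "a"
[5,7] N\NP  <B  k=6
[7,8] S\N  lex  "here"
[5,8] S\NP  <B  k=7
[4,8] S\NP  <B  k=5
[2,8] S  <  k=4
[1,8] S\(S\N)  >  k=2
[0,8] S  <  k=1

[0,8] S   <
  [0,1] "built" : S\N
  [1,8] S\(S\N)   >
    [1,2] "from" : (S\(S\N))/S
    [2,8] S   <
      [2,4] NP   <
        [2,3] "river" : N\PP
        [3,4] "found" : NP\(N\PP)
      [4,8] S\NP   <B
        [4,5] "clearly" : NP\NP
        [5,8] S\NP   <B
          [5,7] N\NP   <B
            [5,6] "sent" : N\NP
            [6,7] "a" : N\N
          [7,8] "here" : S\N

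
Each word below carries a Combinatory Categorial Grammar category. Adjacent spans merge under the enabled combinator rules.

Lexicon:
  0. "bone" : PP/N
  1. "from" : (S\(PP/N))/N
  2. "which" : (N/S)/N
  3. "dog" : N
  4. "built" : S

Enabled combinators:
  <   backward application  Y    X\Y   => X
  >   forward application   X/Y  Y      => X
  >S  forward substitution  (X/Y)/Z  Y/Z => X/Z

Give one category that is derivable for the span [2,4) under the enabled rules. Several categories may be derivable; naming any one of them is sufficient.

[0,5] S   <
  [0,1] "bone" : PP/N
  [1,5] S\(PP/N)   >
    [1,2] "from" : (S\(PP/N))/N
    [2,5] N   >
      [2,4] N/S   >
        [2,3] "which" : (N/S)/N
        [3,4] "dog" : N
      [4,5] "built" : S

N/S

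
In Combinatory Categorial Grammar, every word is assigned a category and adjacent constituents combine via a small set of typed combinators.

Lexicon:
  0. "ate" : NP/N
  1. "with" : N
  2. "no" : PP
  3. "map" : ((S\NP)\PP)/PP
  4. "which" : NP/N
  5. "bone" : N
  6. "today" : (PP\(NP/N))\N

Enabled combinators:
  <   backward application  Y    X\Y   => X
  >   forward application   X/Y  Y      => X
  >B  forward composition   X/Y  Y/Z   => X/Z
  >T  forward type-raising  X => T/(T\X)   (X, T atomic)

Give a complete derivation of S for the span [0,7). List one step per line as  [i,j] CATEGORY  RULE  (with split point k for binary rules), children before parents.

[0,7] S   <
  [0,2] NP   >
    [0,1] "ate" : NP/N
    [1,2] "with" : N
  [2,7] S\NP   <
    [2,3] "no" : PP
    [3,7] (S\NP)\PP   >
      [3,4] "map" : ((S\NP)\PP)/PP
      [4,7] PP   <
        [4,5] "which" : NP/N
        [5,7] PP\(NP/N)   <
          [5,6] "bone" : N
          [6,7] "today" : (PP\(NP/N))\N

[0,1] NP/N  lex  "ate"
[1,2] N  lex  "with"
[0,2] NP  >  k=1
[2,3] PP  lex  "no"
[3,4] ((S\NP)\PP)/PP  lex  "map"
[4,5] NP/N  lex  "which"
[5,6] N  lex  "bone"
[6,7] (PP\(NP/N))\N  lex  "today"
[5,7] PP\(NP/N)  <  k=6
[4,7] PP  <  k=5
[3,7] (S\NP)\PP  >  k=4
[2,7] S\NP  <  k=3
[0,7] S  <  k=2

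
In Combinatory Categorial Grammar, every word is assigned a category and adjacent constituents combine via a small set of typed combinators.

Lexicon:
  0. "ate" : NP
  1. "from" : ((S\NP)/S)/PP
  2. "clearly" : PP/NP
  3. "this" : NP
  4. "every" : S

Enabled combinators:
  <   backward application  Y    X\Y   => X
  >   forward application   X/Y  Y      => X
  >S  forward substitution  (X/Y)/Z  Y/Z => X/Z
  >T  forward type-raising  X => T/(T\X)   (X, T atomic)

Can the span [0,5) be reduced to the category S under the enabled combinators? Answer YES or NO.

[0,5] S   >
  [0,1] S/(S\NP)   >T
    [0,1] "ate" : NP
  [1,5] S\NP   >
    [1,4] (S\NP)/S   >
      [1,2] "from" : ((S\NP)/S)/PP
      [2,4] PP   >
        [2,3] "clearly" : PP/NP
        [3,4] "this" : NP
    [4,5] "every" : S

YES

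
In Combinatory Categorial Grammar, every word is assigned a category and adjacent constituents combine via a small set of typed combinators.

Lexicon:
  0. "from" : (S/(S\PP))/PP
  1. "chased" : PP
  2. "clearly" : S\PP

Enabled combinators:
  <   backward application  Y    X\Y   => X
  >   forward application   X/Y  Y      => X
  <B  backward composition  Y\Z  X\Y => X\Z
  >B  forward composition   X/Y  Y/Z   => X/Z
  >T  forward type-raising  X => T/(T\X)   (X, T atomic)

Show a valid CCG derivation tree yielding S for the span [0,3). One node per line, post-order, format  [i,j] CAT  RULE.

[0,3] S   >
  [0,2] S/(S\PP)   >
    [0,1] "from" : (S/(S\PP))/PP
    [1,2] "chased" : PP
  [2,3] "clearly" : S\PP

[0,1] (S/(S\PP))/PP  lex  "from"
[1,2] PP  lex  "chased"
[0,2] S/(S\PP)  >  k=1
[2,3] S\PP  lex  "clearly"
[0,3] S  >  k=2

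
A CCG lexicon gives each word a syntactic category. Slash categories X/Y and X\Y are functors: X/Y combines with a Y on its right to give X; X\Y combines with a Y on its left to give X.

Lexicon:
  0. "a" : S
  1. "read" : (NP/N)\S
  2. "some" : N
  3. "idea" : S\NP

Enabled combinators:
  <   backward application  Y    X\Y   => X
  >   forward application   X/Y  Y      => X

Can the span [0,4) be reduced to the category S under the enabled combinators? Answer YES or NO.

[0,4] S   <
  [0,3] NP   >
    [0,2] NP/N   <
      [0,1] "a" : S
      [1,2] "read" : (NP/N)\S
    [2,3] "some" : N
  [3,4] "idea" : S\NP

YES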